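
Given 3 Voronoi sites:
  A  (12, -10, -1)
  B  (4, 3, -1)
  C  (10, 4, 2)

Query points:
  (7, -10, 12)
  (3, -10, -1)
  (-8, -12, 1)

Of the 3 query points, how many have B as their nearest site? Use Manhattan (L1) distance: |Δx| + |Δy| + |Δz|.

0

(7, -10, 12) — d to each: A:18, B:29, C:27 → nearest is A
(3, -10, -1) — d to each: A:9, B:14, C:24 → nearest is A
(-8, -12, 1) — d to each: A:24, B:29, C:35 → nearest is A
0 of the 3 points have B as nearest.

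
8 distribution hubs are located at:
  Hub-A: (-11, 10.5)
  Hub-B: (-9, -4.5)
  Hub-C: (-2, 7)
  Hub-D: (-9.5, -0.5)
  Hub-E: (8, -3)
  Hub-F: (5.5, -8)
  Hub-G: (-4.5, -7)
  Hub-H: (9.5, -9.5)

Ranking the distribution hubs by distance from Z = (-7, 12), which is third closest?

Squared Euclidean distances:
d²(Z, Hub-A) = 16 + 2.25 = 18.25
d²(Z, Hub-B) = 4 + 272.25 = 276.25
d²(Z, Hub-C) = 25 + 25 = 50
d²(Z, Hub-D) = 6.25 + 156.25 = 162.5
d²(Z, Hub-E) = 225 + 225 = 450
d²(Z, Hub-F) = 156.25 + 400 = 556.25
d²(Z, Hub-G) = 6.25 + 361 = 367.25
d²(Z, Hub-H) = 272.25 + 462.25 = 734.5
Sorted ascending: Hub-A, Hub-C, Hub-D, Hub-B, … — the third-nearest is Hub-D.

Hub-D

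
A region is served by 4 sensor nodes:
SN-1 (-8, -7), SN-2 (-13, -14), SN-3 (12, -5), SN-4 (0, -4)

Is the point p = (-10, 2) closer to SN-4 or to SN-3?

SN-4

Compare squared distances:
d²(p, SN-4) = (-10−0)² + (2−(-4))² = 100 + 36 = 136
d²(p, SN-3) = (-10−12)² + (2−(-5))² = 484 + 49 = 533
136 < 533, so SN-4 is closer.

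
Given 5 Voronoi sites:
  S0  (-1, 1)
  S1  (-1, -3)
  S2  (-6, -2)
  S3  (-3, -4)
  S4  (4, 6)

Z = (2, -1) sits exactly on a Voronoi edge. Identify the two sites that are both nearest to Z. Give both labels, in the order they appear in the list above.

Squared distances from Z to each site:
|ZS0|² = (2−(-1))² + (-1−1)² = 9 + 4 = 13
|ZS1|² = (2−(-1))² + (-1−(-3))² = 9 + 4 = 13
|ZS2|² = (2−(-6))² + (-1−(-2))² = 64 + 1 = 65
|ZS3|² = (2−(-3))² + (-1−(-4))² = 25 + 9 = 34
|ZS4|² = (2−4)² + (-1−6)² = 4 + 49 = 53
Z is equidistant from S0 and S1 (both at squared distance 13), and every other site is strictly farther — so Z lies on the S0–S1 Voronoi edge.

S0 and S1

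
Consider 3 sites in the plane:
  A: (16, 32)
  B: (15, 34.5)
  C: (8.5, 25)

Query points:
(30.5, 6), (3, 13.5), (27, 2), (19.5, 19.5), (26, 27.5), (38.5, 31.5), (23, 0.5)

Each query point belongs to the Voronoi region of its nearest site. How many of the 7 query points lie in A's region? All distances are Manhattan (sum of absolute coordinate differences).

6

(30.5, 6) — d to each: A:40.5, B:44, C:41 → nearest is A
(3, 13.5) — d to each: A:31.5, B:33, C:17 → nearest is C
(27, 2) — d to each: A:41, B:44.5, C:41.5 → nearest is A
(19.5, 19.5) — d to each: A:16, B:19.5, C:16.5 → nearest is A
(26, 27.5) — d to each: A:14.5, B:18, C:20 → nearest is A
(38.5, 31.5) — d to each: A:23, B:26.5, C:36.5 → nearest is A
(23, 0.5) — d to each: A:38.5, B:42, C:39 → nearest is A
6 of the 7 points have A as nearest.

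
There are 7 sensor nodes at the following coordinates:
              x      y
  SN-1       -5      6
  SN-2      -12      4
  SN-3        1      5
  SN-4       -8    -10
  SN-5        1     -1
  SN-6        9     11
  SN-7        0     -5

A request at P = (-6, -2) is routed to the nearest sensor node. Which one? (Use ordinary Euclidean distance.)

Since √ is increasing, it suffices to compare squared distances:
d²(P, SN-1) = (-6−(-5))² + (-2−6)² = 1 + 64 = 65
d²(P, SN-2) = (-6−(-12))² + (-2−4)² = 36 + 36 = 72
d²(P, SN-3) = (-6−1)² + (-2−5)² = 49 + 49 = 98
d²(P, SN-4) = (-6−(-8))² + (-2−(-10))² = 4 + 64 = 68
d²(P, SN-5) = (-6−1)² + (-2−(-1))² = 49 + 1 = 50
d²(P, SN-6) = (-6−9)² + (-2−11)² = 225 + 169 = 394
d²(P, SN-7) = (-6−0)² + (-2−(-5))² = 36 + 9 = 45
SN-7 is nearest.

SN-7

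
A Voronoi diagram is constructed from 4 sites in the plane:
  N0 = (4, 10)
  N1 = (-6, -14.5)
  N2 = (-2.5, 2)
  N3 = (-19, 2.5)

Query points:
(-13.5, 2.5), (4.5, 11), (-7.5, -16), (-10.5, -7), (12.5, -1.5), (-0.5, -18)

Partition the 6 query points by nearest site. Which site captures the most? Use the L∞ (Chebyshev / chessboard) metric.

N1

(-13.5, 2.5) — d to each: N0:17.5, N1:17, N2:11, N3:5.5 → nearest is N3
(4.5, 11) — d to each: N0:1, N1:25.5, N2:9, N3:23.5 → nearest is N0
(-7.5, -16) — d to each: N0:26, N1:1.5, N2:18, N3:18.5 → nearest is N1
(-10.5, -7) — d to each: N0:17, N1:7.5, N2:9, N3:9.5 → nearest is N1
(12.5, -1.5) — d to each: N0:11.5, N1:18.5, N2:15, N3:31.5 → nearest is N0
(-0.5, -18) — d to each: N0:28, N1:5.5, N2:20, N3:20.5 → nearest is N1
Tally — N0:2, N1:3, N3:1. N1 captures the most (3).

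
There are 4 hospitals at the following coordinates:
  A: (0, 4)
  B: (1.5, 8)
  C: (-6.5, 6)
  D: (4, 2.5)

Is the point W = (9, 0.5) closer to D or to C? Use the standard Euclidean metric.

Compare squared distances:
|WD|² = (9−4)² + (0.5−2.5)² = 25 + 4 = 29
|WC|² = (9−(-6.5))² + (0.5−6)² = 240.25 + 30.25 = 270.5
29 < 270.5, so D is closer.

D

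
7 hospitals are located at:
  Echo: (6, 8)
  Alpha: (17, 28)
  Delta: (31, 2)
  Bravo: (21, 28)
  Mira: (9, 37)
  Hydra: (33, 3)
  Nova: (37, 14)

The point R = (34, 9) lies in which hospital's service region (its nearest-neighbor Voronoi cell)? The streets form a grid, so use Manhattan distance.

d(R, Echo) = |34−6| + |9−8| = 28 + 1 = 29
d(R, Alpha) = |34−17| + |9−28| = 17 + 19 = 36
d(R, Delta) = |34−31| + |9−2| = 3 + 7 = 10
d(R, Bravo) = |34−21| + |9−28| = 13 + 19 = 32
d(R, Mira) = |34−9| + |9−37| = 25 + 28 = 53
d(R, Hydra) = |34−33| + |9−3| = 1 + 6 = 7
d(R, Nova) = |34−37| + |9−14| = 3 + 5 = 8
Minimum is at Hydra.

Hydra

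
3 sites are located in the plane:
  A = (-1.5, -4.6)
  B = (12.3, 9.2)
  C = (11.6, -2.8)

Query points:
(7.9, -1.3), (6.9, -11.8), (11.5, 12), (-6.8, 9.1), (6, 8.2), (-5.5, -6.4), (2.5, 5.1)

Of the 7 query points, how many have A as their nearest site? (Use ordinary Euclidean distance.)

(7.9, -1.3) — d² to each: A:99.25, B:129.61, C:15.94 → nearest is C
(6.9, -11.8) — d² to each: A:122.4, B:470.16, C:103.09 → nearest is C
(11.5, 12) — d² to each: A:444.56, B:8.48, C:219.05 → nearest is B
(-6.8, 9.1) — d² to each: A:215.78, B:364.82, C:480.17 → nearest is A
(6, 8.2) — d² to each: A:220.09, B:40.69, C:152.36 → nearest is B
(-5.5, -6.4) — d² to each: A:19.24, B:560.2, C:305.37 → nearest is A
(2.5, 5.1) — d² to each: A:110.09, B:112.85, C:145.22 → nearest is A
3 of the 7 points have A as nearest.

3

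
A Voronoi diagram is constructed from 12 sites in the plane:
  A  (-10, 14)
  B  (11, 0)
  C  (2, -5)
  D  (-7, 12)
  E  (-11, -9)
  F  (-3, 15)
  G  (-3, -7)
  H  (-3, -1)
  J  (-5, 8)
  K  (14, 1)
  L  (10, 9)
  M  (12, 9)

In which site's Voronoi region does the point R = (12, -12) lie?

Since √ is increasing, it suffices to compare squared distances:
|RA|² = (12−(-10))² + (-12−14)² = 484 + 676 = 1160
|RB|² = (12−11)² + (-12−0)² = 1 + 144 = 145
|RC|² = (12−2)² + (-12−(-5))² = 100 + 49 = 149
|RD|² = (12−(-7))² + (-12−12)² = 361 + 576 = 937
|RE|² = (12−(-11))² + (-12−(-9))² = 529 + 9 = 538
|RF|² = (12−(-3))² + (-12−15)² = 225 + 729 = 954
|RG|² = (12−(-3))² + (-12−(-7))² = 225 + 25 = 250
|RH|² = (12−(-3))² + (-12−(-1))² = 225 + 121 = 346
|RJ|² = (12−(-5))² + (-12−8)² = 289 + 400 = 689
|RK|² = (12−14)² + (-12−1)² = 4 + 169 = 173
|RL|² = (12−10)² + (-12−9)² = 4 + 441 = 445
|RM|² = (12−12)² + (-12−9)² = 0 + 441 = 441
Minimum is at B.

B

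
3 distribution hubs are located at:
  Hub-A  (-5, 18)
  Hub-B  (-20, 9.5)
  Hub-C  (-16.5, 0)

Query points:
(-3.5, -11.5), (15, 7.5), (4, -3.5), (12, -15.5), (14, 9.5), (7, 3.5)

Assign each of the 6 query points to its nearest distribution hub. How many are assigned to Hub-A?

(-3.5, -11.5) — d² to each: Hub-A:872.5, Hub-B:713.25, Hub-C:301.25 → nearest is Hub-C
(15, 7.5) — d² to each: Hub-A:510.25, Hub-B:1229, Hub-C:1048.5 → nearest is Hub-A
(4, -3.5) — d² to each: Hub-A:543.25, Hub-B:745, Hub-C:432.5 → nearest is Hub-C
(12, -15.5) — d² to each: Hub-A:1411.25, Hub-B:1649, Hub-C:1052.5 → nearest is Hub-C
(14, 9.5) — d² to each: Hub-A:433.25, Hub-B:1156, Hub-C:1020.5 → nearest is Hub-A
(7, 3.5) — d² to each: Hub-A:354.25, Hub-B:765, Hub-C:564.5 → nearest is Hub-A
3 of the 6 points have Hub-A as nearest.

3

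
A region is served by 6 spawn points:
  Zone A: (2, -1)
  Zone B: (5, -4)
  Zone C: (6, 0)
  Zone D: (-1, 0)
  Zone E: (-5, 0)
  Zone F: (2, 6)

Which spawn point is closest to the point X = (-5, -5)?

Zone E

Since √ is increasing, it suffices to compare squared distances:
d²(X, Zone A) = (-5−2)² + (-5−(-1))² = 49 + 16 = 65
d²(X, Zone B) = (-5−5)² + (-5−(-4))² = 100 + 1 = 101
d²(X, Zone C) = (-5−6)² + (-5−0)² = 121 + 25 = 146
d²(X, Zone D) = (-5−(-1))² + (-5−0)² = 16 + 25 = 41
d²(X, Zone E) = (-5−(-5))² + (-5−0)² = 0 + 25 = 25
d²(X, Zone F) = (-5−2)² + (-5−6)² = 49 + 121 = 170
Minimum is at Zone E.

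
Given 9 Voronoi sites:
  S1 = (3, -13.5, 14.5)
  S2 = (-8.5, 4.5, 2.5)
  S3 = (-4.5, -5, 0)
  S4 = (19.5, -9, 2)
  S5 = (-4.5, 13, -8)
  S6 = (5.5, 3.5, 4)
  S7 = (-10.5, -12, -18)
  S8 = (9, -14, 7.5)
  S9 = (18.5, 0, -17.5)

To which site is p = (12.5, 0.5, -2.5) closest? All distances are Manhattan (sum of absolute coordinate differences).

S6

d(p,S1) = |12.5−3| + |0.5−(-13.5)| + |-2.5−14.5| = 9.5 + 14 + 17 = 40.5
d(p,S2) = |12.5−(-8.5)| + |0.5−4.5| + |-2.5−2.5| = 21 + 4 + 5 = 30
d(p,S3) = |12.5−(-4.5)| + |0.5−(-5)| + |-2.5−0| = 17 + 5.5 + 2.5 = 25
d(p,S4) = |12.5−19.5| + |0.5−(-9)| + |-2.5−2| = 7 + 9.5 + 4.5 = 21
d(p,S5) = |12.5−(-4.5)| + |0.5−13| + |-2.5−(-8)| = 17 + 12.5 + 5.5 = 35
d(p,S6) = |12.5−5.5| + |0.5−3.5| + |-2.5−4| = 7 + 3 + 6.5 = 16.5
d(p,S7) = |12.5−(-10.5)| + |0.5−(-12)| + |-2.5−(-18)| = 23 + 12.5 + 15.5 = 51
d(p,S8) = |12.5−9| + |0.5−(-14)| + |-2.5−7.5| = 3.5 + 14.5 + 10 = 28
d(p,S9) = |12.5−18.5| + |0.5−0| + |-2.5−(-17.5)| = 6 + 0.5 + 15 = 21.5
S6 is nearest.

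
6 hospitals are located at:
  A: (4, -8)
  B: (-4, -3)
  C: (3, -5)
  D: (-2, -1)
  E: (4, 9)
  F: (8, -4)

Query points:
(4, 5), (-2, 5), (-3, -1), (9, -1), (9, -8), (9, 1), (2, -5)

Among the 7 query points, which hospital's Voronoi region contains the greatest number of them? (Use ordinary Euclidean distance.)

(4, 5) — d² to each: A:169, B:128, C:101, D:72, E:16, F:97 → nearest is E
(-2, 5) — d² to each: A:205, B:68, C:125, D:36, E:52, F:181 → nearest is D
(-3, -1) — d² to each: A:98, B:5, C:52, D:1, E:149, F:130 → nearest is D
(9, -1) — d² to each: A:74, B:173, C:52, D:121, E:125, F:10 → nearest is F
(9, -8) — d² to each: A:25, B:194, C:45, D:170, E:314, F:17 → nearest is F
(9, 1) — d² to each: A:106, B:185, C:72, D:125, E:89, F:26 → nearest is F
(2, -5) — d² to each: A:13, B:40, C:1, D:32, E:200, F:37 → nearest is C
Tally — C:1, D:2, E:1, F:3. F captures the most (3).

F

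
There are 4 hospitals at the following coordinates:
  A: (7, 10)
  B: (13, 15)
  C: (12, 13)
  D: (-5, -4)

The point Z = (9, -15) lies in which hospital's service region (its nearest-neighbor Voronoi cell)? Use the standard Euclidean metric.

D

Squared Euclidean distances:
|ZA|² = 4 + 625 = 629
|ZB|² = 16 + 900 = 916
|ZC|² = 9 + 784 = 793
|ZD|² = 196 + 121 = 317
Minimum is at D.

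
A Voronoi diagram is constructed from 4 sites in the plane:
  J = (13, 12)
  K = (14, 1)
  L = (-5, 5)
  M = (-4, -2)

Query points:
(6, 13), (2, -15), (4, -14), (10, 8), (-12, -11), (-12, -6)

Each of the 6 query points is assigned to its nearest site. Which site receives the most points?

(6, 13) — d² to each: J:50, K:208, L:185, M:325 → nearest is J
(2, -15) — d² to each: J:850, K:400, L:449, M:205 → nearest is M
(4, -14) — d² to each: J:757, K:325, L:442, M:208 → nearest is M
(10, 8) — d² to each: J:25, K:65, L:234, M:296 → nearest is J
(-12, -11) — d² to each: J:1154, K:820, L:305, M:145 → nearest is M
(-12, -6) — d² to each: J:949, K:725, L:170, M:80 → nearest is M
Tally — J:2, M:4. M captures the most (4).

M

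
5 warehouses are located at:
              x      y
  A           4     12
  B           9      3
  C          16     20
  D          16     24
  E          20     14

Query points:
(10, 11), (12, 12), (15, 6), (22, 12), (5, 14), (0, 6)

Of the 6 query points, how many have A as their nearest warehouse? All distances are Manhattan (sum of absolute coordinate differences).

4

(10, 11) — d to each: A:7, B:9, C:15, D:19, E:13 → nearest is A
(12, 12) — d to each: A:8, B:12, C:12, D:16, E:10 → nearest is A
(15, 6) — d to each: A:17, B:9, C:15, D:19, E:13 → nearest is B
(22, 12) — d to each: A:18, B:22, C:14, D:18, E:4 → nearest is E
(5, 14) — d to each: A:3, B:15, C:17, D:21, E:15 → nearest is A
(0, 6) — d to each: A:10, B:12, C:30, D:34, E:28 → nearest is A
4 of the 6 points have A as nearest.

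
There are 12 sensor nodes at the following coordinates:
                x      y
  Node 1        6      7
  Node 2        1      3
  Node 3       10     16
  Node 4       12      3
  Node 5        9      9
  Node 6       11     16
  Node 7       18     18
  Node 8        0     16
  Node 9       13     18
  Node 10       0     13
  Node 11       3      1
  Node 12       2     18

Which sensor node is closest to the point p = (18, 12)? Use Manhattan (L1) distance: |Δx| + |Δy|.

Node 7

d(p, Node 1) = 12 + 5 = 17
d(p, Node 2) = 17 + 9 = 26
d(p, Node 3) = 8 + 4 = 12
d(p, Node 4) = 6 + 9 = 15
d(p, Node 5) = 9 + 3 = 12
d(p, Node 6) = 7 + 4 = 11
d(p, Node 7) = 0 + 6 = 6
d(p, Node 8) = 18 + 4 = 22
d(p, Node 9) = 5 + 6 = 11
d(p, Node 10) = 18 + 1 = 19
d(p, Node 11) = 15 + 11 = 26
d(p, Node 12) = 16 + 6 = 22
Node 7 is nearest.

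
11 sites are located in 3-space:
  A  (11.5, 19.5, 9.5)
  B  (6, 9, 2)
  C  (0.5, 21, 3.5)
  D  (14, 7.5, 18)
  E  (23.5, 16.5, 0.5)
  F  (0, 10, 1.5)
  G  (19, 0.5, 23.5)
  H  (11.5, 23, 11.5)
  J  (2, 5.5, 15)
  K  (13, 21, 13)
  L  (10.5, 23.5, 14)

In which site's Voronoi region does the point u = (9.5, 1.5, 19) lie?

D

Squared Euclidean distances:
|uA|² = (9.5−11.5)² + (1.5−19.5)² + (19−9.5)² = 4 + 324 + 90.25 = 418.25
|uB|² = (9.5−6)² + (1.5−9)² + (19−2)² = 12.25 + 56.25 + 289 = 357.5
|uC|² = (9.5−0.5)² + (1.5−21)² + (19−3.5)² = 81 + 380.25 + 240.25 = 701.5
|uD|² = (9.5−14)² + (1.5−7.5)² + (19−18)² = 20.25 + 36 + 1 = 57.25
|uE|² = (9.5−23.5)² + (1.5−16.5)² + (19−0.5)² = 196 + 225 + 342.25 = 763.25
|uF|² = (9.5−0)² + (1.5−10)² + (19−1.5)² = 90.25 + 72.25 + 306.25 = 468.75
|uG|² = (9.5−19)² + (1.5−0.5)² + (19−23.5)² = 90.25 + 1 + 20.25 = 111.5
|uH|² = (9.5−11.5)² + (1.5−23)² + (19−11.5)² = 4 + 462.25 + 56.25 = 522.5
|uJ|² = (9.5−2)² + (1.5−5.5)² + (19−15)² = 56.25 + 16 + 16 = 88.25
|uK|² = (9.5−13)² + (1.5−21)² + (19−13)² = 12.25 + 380.25 + 36 = 428.5
|uL|² = (9.5−10.5)² + (1.5−23.5)² + (19−14)² = 1 + 484 + 25 = 510
D is nearest.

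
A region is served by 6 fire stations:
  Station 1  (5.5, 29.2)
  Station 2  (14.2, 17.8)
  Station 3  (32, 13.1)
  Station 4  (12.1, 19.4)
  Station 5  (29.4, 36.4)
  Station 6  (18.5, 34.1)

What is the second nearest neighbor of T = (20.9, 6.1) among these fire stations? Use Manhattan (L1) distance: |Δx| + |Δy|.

d(T, Station 1) = 15.4 + 23.1 = 38.5
d(T, Station 2) = 6.7 + 11.7 = 18.4
d(T, Station 3) = 11.1 + 7 = 18.1
d(T, Station 4) = 8.8 + 13.3 = 22.1
d(T, Station 5) = 8.5 + 30.3 = 38.8
d(T, Station 6) = 2.4 + 28 = 30.4
Sorted ascending: Station 3, Station 2, Station 4, … — the second-nearest is Station 2.

Station 2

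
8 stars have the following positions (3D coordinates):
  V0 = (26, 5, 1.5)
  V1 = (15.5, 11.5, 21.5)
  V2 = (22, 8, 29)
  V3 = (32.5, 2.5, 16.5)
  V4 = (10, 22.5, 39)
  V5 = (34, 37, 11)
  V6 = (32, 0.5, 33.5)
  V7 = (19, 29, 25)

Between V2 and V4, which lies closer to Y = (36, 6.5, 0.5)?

V2

Compare squared distances:
|YV2|² = (36−22)² + (6.5−8)² + (0.5−29)² = 196 + 2.25 + 812.25 = 1010.5
|YV4|² = (36−10)² + (6.5−22.5)² + (0.5−39)² = 676 + 256 + 1482.25 = 2414.25
1010.5 < 2414.25, so V2 is closer.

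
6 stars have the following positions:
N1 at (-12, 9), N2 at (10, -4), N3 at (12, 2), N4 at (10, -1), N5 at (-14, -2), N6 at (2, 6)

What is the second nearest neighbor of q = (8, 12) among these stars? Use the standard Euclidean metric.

N3

Since √ is increasing, it suffices to compare squared distances:
|qN1|² = (8−(-12))² + (12−9)² = 400 + 9 = 409
|qN2|² = (8−10)² + (12−(-4))² = 4 + 256 = 260
|qN3|² = (8−12)² + (12−2)² = 16 + 100 = 116
|qN4|² = (8−10)² + (12−(-1))² = 4 + 169 = 173
|qN5|² = (8−(-14))² + (12−(-2))² = 484 + 196 = 680
|qN6|² = (8−2)² + (12−6)² = 36 + 36 = 72
Sorted ascending: N6, N3, N4, … — the second-nearest is N3.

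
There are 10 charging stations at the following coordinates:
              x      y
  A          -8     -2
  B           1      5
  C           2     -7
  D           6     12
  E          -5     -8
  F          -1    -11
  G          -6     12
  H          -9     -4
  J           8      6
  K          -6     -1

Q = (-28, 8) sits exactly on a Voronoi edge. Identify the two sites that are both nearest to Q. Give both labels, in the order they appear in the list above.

A and G

Squared distances from Q to each site:
|QA|² = 400 + 100 = 500
|QB|² = 841 + 9 = 850
|QC|² = 900 + 225 = 1125
|QD|² = 1156 + 16 = 1172
|QE|² = 529 + 256 = 785
|QF|² = 729 + 361 = 1090
|QG|² = 484 + 16 = 500
|QH|² = 361 + 144 = 505
|QJ|² = 1296 + 4 = 1300
|QK|² = 484 + 81 = 565
Q is equidistant from A and G (both at squared distance 500), and every other site is strictly farther — so Q lies on the A–G Voronoi edge.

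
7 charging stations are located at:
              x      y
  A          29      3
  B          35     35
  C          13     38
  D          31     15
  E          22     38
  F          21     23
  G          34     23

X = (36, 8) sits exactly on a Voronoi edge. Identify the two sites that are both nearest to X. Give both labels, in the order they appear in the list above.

Squared distances from X to each site:
|XA|² = (36−29)² + (8−3)² = 49 + 25 = 74
|XB|² = (36−35)² + (8−35)² = 1 + 729 = 730
|XC|² = (36−13)² + (8−38)² = 529 + 900 = 1429
|XD|² = (36−31)² + (8−15)² = 25 + 49 = 74
|XE|² = (36−22)² + (8−38)² = 196 + 900 = 1096
|XF|² = (36−21)² + (8−23)² = 225 + 225 = 450
|XG|² = (36−34)² + (8−23)² = 4 + 225 = 229
X is equidistant from A and D (both at squared distance 74), and every other site is strictly farther — so X lies on the A–D Voronoi edge.

A and D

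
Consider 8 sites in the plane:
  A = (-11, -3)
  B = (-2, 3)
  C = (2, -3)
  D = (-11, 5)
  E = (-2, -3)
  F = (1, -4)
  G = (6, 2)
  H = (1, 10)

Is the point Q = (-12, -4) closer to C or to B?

Compare squared distances:
|QC|² = (-12−2)² + (-4−(-3))² = 196 + 1 = 197
|QB|² = (-12−(-2))² + (-4−3)² = 100 + 49 = 149
197 > 149, so B is closer.

B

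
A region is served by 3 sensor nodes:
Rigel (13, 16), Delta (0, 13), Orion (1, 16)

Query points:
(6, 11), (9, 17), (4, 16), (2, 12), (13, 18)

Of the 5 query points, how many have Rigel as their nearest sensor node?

2

(6, 11) — d² to each: Rigel:74, Delta:40, Orion:50 → nearest is Delta
(9, 17) — d² to each: Rigel:17, Delta:97, Orion:65 → nearest is Rigel
(4, 16) — d² to each: Rigel:81, Delta:25, Orion:9 → nearest is Orion
(2, 12) — d² to each: Rigel:137, Delta:5, Orion:17 → nearest is Delta
(13, 18) — d² to each: Rigel:4, Delta:194, Orion:148 → nearest is Rigel
2 of the 5 points have Rigel as nearest.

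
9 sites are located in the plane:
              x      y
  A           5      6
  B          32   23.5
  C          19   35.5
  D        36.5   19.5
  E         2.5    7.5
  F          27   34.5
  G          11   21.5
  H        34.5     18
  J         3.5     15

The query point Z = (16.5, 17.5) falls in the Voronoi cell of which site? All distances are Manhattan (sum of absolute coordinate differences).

d(Z,A) = |16.5−5| + |17.5−6| = 11.5 + 11.5 = 23
d(Z,B) = |16.5−32| + |17.5−23.5| = 15.5 + 6 = 21.5
d(Z,C) = |16.5−19| + |17.5−35.5| = 2.5 + 18 = 20.5
d(Z,D) = |16.5−36.5| + |17.5−19.5| = 20 + 2 = 22
d(Z,E) = |16.5−2.5| + |17.5−7.5| = 14 + 10 = 24
d(Z,F) = |16.5−27| + |17.5−34.5| = 10.5 + 17 = 27.5
d(Z,G) = |16.5−11| + |17.5−21.5| = 5.5 + 4 = 9.5
d(Z,H) = |16.5−34.5| + |17.5−18| = 18 + 0.5 = 18.5
d(Z,J) = |16.5−3.5| + |17.5−15| = 13 + 2.5 = 15.5
Minimum is at G.

G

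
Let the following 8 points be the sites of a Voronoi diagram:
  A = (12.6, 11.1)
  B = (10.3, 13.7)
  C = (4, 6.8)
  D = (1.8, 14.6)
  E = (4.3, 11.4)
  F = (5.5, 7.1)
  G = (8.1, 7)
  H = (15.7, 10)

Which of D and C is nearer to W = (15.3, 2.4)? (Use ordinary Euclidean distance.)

Compare squared distances:
|WD|² = (15.3−1.8)² + (2.4−14.6)² = 182.25 + 148.84 = 331.09
|WC|² = (15.3−4)² + (2.4−6.8)² = 127.69 + 19.36 = 147.05
331.09 > 147.05, so C is closer.

C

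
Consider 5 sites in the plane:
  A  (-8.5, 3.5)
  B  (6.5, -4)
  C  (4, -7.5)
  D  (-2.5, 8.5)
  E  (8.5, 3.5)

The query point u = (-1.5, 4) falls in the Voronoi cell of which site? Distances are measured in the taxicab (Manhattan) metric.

d(u,A) = |-1.5−(-8.5)| + |4−3.5| = 7 + 0.5 = 7.5
d(u,B) = |-1.5−6.5| + |4−(-4)| = 8 + 8 = 16
d(u,C) = |-1.5−4| + |4−(-7.5)| = 5.5 + 11.5 = 17
d(u,D) = |-1.5−(-2.5)| + |4−8.5| = 1 + 4.5 = 5.5
d(u,E) = |-1.5−8.5| + |4−3.5| = 10 + 0.5 = 10.5
The smallest is to D, so u lies in the Voronoi region of D.

D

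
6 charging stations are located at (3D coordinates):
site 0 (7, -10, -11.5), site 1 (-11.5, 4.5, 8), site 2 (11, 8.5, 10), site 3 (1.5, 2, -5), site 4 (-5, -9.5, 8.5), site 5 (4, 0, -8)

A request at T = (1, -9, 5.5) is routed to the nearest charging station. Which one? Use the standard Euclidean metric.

Since √ is increasing, it suffices to compare squared distances:
d²(T, site 0) = (1−7)² + (-9−(-10))² + (5.5−(-11.5))² = 36 + 1 + 289 = 326
d²(T, site 1) = (1−(-11.5))² + (-9−4.5)² + (5.5−8)² = 156.25 + 182.25 + 6.25 = 344.75
d²(T, site 2) = (1−11)² + (-9−8.5)² + (5.5−10)² = 100 + 306.25 + 20.25 = 426.5
d²(T, site 3) = (1−1.5)² + (-9−2)² + (5.5−(-5))² = 0.25 + 121 + 110.25 = 231.5
d²(T, site 4) = (1−(-5))² + (-9−(-9.5))² + (5.5−8.5)² = 36 + 0.25 + 9 = 45.25
d²(T, site 5) = (1−4)² + (-9−0)² + (5.5−(-8))² = 9 + 81 + 182.25 = 272.25
Minimum is at site 4.

site 4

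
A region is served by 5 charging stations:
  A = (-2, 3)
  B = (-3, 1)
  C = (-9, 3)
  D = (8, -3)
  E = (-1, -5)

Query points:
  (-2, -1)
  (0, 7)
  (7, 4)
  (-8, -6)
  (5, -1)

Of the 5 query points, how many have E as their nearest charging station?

1

(-2, -1) — d² to each: A:16, B:5, C:65, D:104, E:17 → nearest is B
(0, 7) — d² to each: A:20, B:45, C:97, D:164, E:145 → nearest is A
(7, 4) — d² to each: A:82, B:109, C:257, D:50, E:145 → nearest is D
(-8, -6) — d² to each: A:117, B:74, C:82, D:265, E:50 → nearest is E
(5, -1) — d² to each: A:65, B:68, C:212, D:13, E:52 → nearest is D
1 of the 5 points has E as nearest.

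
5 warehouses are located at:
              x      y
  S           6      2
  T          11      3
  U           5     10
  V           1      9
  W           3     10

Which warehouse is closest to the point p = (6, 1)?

S

Compare squared distances (the ordering matches that of the actual distances):
|pS|² = (6−6)² + (1−2)² = 0 + 1 = 1
|pT|² = (6−11)² + (1−3)² = 25 + 4 = 29
|pU|² = (6−5)² + (1−10)² = 1 + 81 = 82
|pV|² = (6−1)² + (1−9)² = 25 + 64 = 89
|pW|² = (6−3)² + (1−10)² = 9 + 81 = 90
S is nearest.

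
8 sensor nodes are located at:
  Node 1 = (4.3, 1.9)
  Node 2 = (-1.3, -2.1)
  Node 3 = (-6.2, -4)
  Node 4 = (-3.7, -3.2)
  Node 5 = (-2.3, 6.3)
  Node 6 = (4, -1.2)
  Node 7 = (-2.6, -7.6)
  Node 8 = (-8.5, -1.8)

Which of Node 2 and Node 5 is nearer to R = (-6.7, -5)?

Node 2

Compare squared distances:
d²(R, Node 2) = (-6.7−(-1.3))² + (-5−(-2.1))² = 29.16 + 8.41 = 37.57
d²(R, Node 5) = (-6.7−(-2.3))² + (-5−6.3)² = 19.36 + 127.69 = 147.05
37.57 < 147.05, so Node 2 is closer.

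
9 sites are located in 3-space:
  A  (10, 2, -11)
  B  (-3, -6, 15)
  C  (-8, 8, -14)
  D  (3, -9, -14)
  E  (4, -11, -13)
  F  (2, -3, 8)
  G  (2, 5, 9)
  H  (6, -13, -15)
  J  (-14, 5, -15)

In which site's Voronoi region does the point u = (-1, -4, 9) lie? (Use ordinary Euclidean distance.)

F

Squared Euclidean distances:
|uA|² = 121 + 36 + 400 = 557
|uB|² = 4 + 4 + 36 = 44
|uC|² = 49 + 144 + 529 = 722
|uD|² = 16 + 25 + 529 = 570
|uE|² = 25 + 49 + 484 = 558
|uF|² = 9 + 1 + 1 = 11
|uG|² = 9 + 81 + 0 = 90
|uH|² = 49 + 81 + 576 = 706
|uJ|² = 169 + 81 + 576 = 826
The smallest is to F, so u lies in the Voronoi region of F.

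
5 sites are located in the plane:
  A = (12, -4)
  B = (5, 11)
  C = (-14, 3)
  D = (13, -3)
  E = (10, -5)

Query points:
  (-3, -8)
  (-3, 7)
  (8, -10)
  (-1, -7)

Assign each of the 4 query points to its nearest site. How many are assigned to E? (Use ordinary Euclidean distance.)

(-3, -8) — d² to each: A:241, B:425, C:242, D:281, E:178 → nearest is E
(-3, 7) — d² to each: A:346, B:80, C:137, D:356, E:313 → nearest is B
(8, -10) — d² to each: A:52, B:450, C:653, D:74, E:29 → nearest is E
(-1, -7) — d² to each: A:178, B:360, C:269, D:212, E:125 → nearest is E
3 of the 4 points have E as nearest.

3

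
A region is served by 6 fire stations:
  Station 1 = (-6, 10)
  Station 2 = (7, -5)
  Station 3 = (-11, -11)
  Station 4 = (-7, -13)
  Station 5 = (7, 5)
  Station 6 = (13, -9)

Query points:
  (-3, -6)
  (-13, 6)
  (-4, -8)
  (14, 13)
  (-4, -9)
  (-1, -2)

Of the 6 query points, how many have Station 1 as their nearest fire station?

(-3, -6) — d² to each: Station 1:265, Station 2:101, Station 3:89, Station 4:65, Station 5:221, Station 6:265 → nearest is Station 4
(-13, 6) — d² to each: Station 1:65, Station 2:521, Station 3:293, Station 4:397, Station 5:401, Station 6:901 → nearest is Station 1
(-4, -8) — d² to each: Station 1:328, Station 2:130, Station 3:58, Station 4:34, Station 5:290, Station 6:290 → nearest is Station 4
(14, 13) — d² to each: Station 1:409, Station 2:373, Station 3:1201, Station 4:1117, Station 5:113, Station 6:485 → nearest is Station 5
(-4, -9) — d² to each: Station 1:365, Station 2:137, Station 3:53, Station 4:25, Station 5:317, Station 6:289 → nearest is Station 4
(-1, -2) — d² to each: Station 1:169, Station 2:73, Station 3:181, Station 4:157, Station 5:113, Station 6:245 → nearest is Station 2
1 of the 6 points has Station 1 as nearest.

1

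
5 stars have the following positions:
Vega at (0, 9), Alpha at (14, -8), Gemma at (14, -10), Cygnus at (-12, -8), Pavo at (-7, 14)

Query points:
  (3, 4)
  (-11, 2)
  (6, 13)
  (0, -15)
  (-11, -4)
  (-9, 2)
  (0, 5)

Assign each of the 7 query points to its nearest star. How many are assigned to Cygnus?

4

(3, 4) — d² to each: Vega:34, Alpha:265, Gemma:317, Cygnus:369, Pavo:200 → nearest is Vega
(-11, 2) — d² to each: Vega:170, Alpha:725, Gemma:769, Cygnus:101, Pavo:160 → nearest is Cygnus
(6, 13) — d² to each: Vega:52, Alpha:505, Gemma:593, Cygnus:765, Pavo:170 → nearest is Vega
(0, -15) — d² to each: Vega:576, Alpha:245, Gemma:221, Cygnus:193, Pavo:890 → nearest is Cygnus
(-11, -4) — d² to each: Vega:290, Alpha:641, Gemma:661, Cygnus:17, Pavo:340 → nearest is Cygnus
(-9, 2) — d² to each: Vega:130, Alpha:629, Gemma:673, Cygnus:109, Pavo:148 → nearest is Cygnus
(0, 5) — d² to each: Vega:16, Alpha:365, Gemma:421, Cygnus:313, Pavo:130 → nearest is Vega
4 of the 7 points have Cygnus as nearest.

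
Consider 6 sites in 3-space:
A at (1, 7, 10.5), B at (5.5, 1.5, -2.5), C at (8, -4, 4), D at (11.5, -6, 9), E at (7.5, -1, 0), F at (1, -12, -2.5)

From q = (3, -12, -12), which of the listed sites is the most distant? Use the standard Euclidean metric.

Compare squared distances (the ordering matches that of the actual distances):
|qA|² = (3−1)² + (-12−7)² + (-12−10.5)² = 4 + 361 + 506.25 = 871.25
|qB|² = (3−5.5)² + (-12−1.5)² + (-12−(-2.5))² = 6.25 + 182.25 + 90.25 = 278.75
|qC|² = (3−8)² + (-12−(-4))² + (-12−4)² = 25 + 64 + 256 = 345
|qD|² = (3−11.5)² + (-12−(-6))² + (-12−9)² = 72.25 + 36 + 441 = 549.25
|qE|² = (3−7.5)² + (-12−(-1))² + (-12−0)² = 20.25 + 121 + 144 = 285.25
|qF|² = (3−1)² + (-12−(-12))² + (-12−(-2.5))² = 4 + 0 + 90.25 = 94.25
The largest is to A.

A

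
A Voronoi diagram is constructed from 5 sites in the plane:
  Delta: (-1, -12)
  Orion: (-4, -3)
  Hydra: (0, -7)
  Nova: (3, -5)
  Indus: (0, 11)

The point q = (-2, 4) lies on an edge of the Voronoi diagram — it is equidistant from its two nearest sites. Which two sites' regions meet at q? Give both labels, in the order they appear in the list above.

Orion and Indus

Squared distances from q to each site:
d²(q, Delta) = 1 + 256 = 257
d²(q, Orion) = 4 + 49 = 53
d²(q, Hydra) = 4 + 121 = 125
d²(q, Nova) = 25 + 81 = 106
d²(q, Indus) = 4 + 49 = 53
q is equidistant from Orion and Indus (both at squared distance 53), and every other site is strictly farther — so q lies on the Orion–Indus Voronoi edge.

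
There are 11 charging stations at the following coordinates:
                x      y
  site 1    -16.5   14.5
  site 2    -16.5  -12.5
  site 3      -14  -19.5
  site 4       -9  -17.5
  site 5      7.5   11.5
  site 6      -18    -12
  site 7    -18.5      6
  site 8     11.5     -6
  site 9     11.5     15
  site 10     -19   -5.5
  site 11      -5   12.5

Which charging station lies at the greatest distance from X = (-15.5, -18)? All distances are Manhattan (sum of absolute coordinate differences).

site 9

d(X, site 1) = |-15.5−(-16.5)| + |-18−14.5| = 1 + 32.5 = 33.5
d(X, site 2) = |-15.5−(-16.5)| + |-18−(-12.5)| = 1 + 5.5 = 6.5
d(X, site 3) = |-15.5−(-14)| + |-18−(-19.5)| = 1.5 + 1.5 = 3
d(X, site 4) = |-15.5−(-9)| + |-18−(-17.5)| = 6.5 + 0.5 = 7
d(X, site 5) = |-15.5−7.5| + |-18−11.5| = 23 + 29.5 = 52.5
d(X, site 6) = |-15.5−(-18)| + |-18−(-12)| = 2.5 + 6 = 8.5
d(X, site 7) = |-15.5−(-18.5)| + |-18−6| = 3 + 24 = 27
d(X, site 8) = |-15.5−11.5| + |-18−(-6)| = 27 + 12 = 39
d(X, site 9) = |-15.5−11.5| + |-18−15| = 27 + 33 = 60
d(X, site 10) = |-15.5−(-19)| + |-18−(-5.5)| = 3.5 + 12.5 = 16
d(X, site 11) = |-15.5−(-5)| + |-18−12.5| = 10.5 + 30.5 = 41
The largest is to site 9.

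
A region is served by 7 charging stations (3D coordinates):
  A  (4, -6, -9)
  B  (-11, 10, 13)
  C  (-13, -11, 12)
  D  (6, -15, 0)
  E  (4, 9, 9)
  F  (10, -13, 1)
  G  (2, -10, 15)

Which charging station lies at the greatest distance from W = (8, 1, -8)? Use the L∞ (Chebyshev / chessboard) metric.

d(W,A) = max(4, 7, 1) = 7
d(W,B) = max(19, 9, 21) = 21
d(W,C) = max(21, 12, 20) = 21
d(W,D) = max(2, 16, 8) = 16
d(W,E) = max(4, 8, 17) = 17
d(W,F) = max(2, 14, 9) = 14
d(W,G) = max(6, 11, 23) = 23
The largest is to G.

G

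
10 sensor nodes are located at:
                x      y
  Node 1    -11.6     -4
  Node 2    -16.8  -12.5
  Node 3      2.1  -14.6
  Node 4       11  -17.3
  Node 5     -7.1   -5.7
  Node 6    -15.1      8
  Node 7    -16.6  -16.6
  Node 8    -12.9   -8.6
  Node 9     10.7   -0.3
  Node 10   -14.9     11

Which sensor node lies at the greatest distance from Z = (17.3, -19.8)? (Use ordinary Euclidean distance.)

Node 10

Compare squared distances (the ordering matches that of the actual distances):
d²(Z, Node 1) = (17.3−(-11.6))² + (-19.8−(-4))² = 835.21 + 249.64 = 1084.85
d²(Z, Node 2) = (17.3−(-16.8))² + (-19.8−(-12.5))² = 1162.81 + 53.29 = 1216.1
d²(Z, Node 3) = (17.3−2.1)² + (-19.8−(-14.6))² = 231.04 + 27.04 = 258.08
d²(Z, Node 4) = (17.3−11)² + (-19.8−(-17.3))² = 39.69 + 6.25 = 45.94
d²(Z, Node 5) = (17.3−(-7.1))² + (-19.8−(-5.7))² = 595.36 + 198.81 = 794.17
d²(Z, Node 6) = (17.3−(-15.1))² + (-19.8−8)² = 1049.76 + 772.84 = 1822.6
d²(Z, Node 7) = (17.3−(-16.6))² + (-19.8−(-16.6))² = 1149.21 + 10.24 = 1159.45
d²(Z, Node 8) = (17.3−(-12.9))² + (-19.8−(-8.6))² = 912.04 + 125.44 = 1037.48
d²(Z, Node 9) = (17.3−10.7)² + (-19.8−(-0.3))² = 43.56 + 380.25 = 423.81
d²(Z, Node 10) = (17.3−(-14.9))² + (-19.8−11)² = 1036.84 + 948.64 = 1985.48
The largest is to Node 10.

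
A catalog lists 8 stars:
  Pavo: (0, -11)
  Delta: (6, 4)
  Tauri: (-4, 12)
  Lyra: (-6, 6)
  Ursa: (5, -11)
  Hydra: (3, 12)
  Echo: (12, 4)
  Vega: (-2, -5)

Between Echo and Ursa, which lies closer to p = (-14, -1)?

Ursa

Compare squared distances:
d²(p, Echo) = (-14−12)² + (-1−4)² = 676 + 25 = 701
d²(p, Ursa) = (-14−5)² + (-1−(-11))² = 361 + 100 = 461
701 > 461, so Ursa is closer.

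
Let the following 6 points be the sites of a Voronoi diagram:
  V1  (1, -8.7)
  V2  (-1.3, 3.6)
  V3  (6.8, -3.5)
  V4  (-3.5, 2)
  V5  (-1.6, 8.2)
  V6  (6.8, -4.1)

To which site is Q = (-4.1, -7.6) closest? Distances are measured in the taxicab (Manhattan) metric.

V1

d(Q,V1) = |-4.1−1| + |-7.6−(-8.7)| = 5.1 + 1.1 = 6.2
d(Q,V2) = |-4.1−(-1.3)| + |-7.6−3.6| = 2.8 + 11.2 = 14
d(Q,V3) = |-4.1−6.8| + |-7.6−(-3.5)| = 10.9 + 4.1 = 15
d(Q,V4) = |-4.1−(-3.5)| + |-7.6−2| = 0.6 + 9.6 = 10.2
d(Q,V5) = |-4.1−(-1.6)| + |-7.6−8.2| = 2.5 + 15.8 = 18.3
d(Q,V6) = |-4.1−6.8| + |-7.6−(-4.1)| = 10.9 + 3.5 = 14.4
Minimum is at V1.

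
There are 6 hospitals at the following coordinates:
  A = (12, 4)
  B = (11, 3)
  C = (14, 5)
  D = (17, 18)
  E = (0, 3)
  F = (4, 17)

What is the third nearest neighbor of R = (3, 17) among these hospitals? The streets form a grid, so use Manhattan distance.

d(R,A) = |3−12| + |17−4| = 9 + 13 = 22
d(R,B) = |3−11| + |17−3| = 8 + 14 = 22
d(R,C) = |3−14| + |17−5| = 11 + 12 = 23
d(R,D) = |3−17| + |17−18| = 14 + 1 = 15
d(R,E) = |3−0| + |17−3| = 3 + 14 = 17
d(R,F) = |3−4| + |17−17| = 1 + 0 = 1
Sorted ascending: F, D, E, A, … — the third-nearest is E.

E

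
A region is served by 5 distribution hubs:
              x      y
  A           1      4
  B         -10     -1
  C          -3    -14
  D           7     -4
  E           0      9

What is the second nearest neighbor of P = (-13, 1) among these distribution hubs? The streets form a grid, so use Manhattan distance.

A

d(P,A) = |-13−1| + |1−4| = 14 + 3 = 17
d(P,B) = |-13−(-10)| + |1−(-1)| = 3 + 2 = 5
d(P,C) = |-13−(-3)| + |1−(-14)| = 10 + 15 = 25
d(P,D) = |-13−7| + |1−(-4)| = 20 + 5 = 25
d(P,E) = |-13−0| + |1−9| = 13 + 8 = 21
Sorted ascending: B, A, E, … — the second-nearest is A.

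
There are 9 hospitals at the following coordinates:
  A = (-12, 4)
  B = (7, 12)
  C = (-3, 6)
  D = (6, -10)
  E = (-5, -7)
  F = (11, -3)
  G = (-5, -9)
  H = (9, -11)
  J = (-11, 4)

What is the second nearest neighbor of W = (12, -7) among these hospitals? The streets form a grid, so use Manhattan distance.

H

d(W,A) = 24 + 11 = 35
d(W,B) = 5 + 19 = 24
d(W,C) = 15 + 13 = 28
d(W,D) = 6 + 3 = 9
d(W,E) = 17 + 0 = 17
d(W,F) = 1 + 4 = 5
d(W,G) = 17 + 2 = 19
d(W,H) = 3 + 4 = 7
d(W,J) = 23 + 11 = 34
Sorted ascending: F, H, D, … — the second-nearest is H.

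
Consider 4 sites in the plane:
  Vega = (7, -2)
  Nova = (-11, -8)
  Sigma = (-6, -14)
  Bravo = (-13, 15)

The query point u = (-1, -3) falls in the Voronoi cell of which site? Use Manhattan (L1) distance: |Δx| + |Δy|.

d(u, Vega) = |-1−7| + |-3−(-2)| = 8 + 1 = 9
d(u, Nova) = |-1−(-11)| + |-3−(-8)| = 10 + 5 = 15
d(u, Sigma) = |-1−(-6)| + |-3−(-14)| = 5 + 11 = 16
d(u, Bravo) = |-1−(-13)| + |-3−15| = 12 + 18 = 30
The smallest is to Vega, so u lies in the Voronoi region of Vega.

Vega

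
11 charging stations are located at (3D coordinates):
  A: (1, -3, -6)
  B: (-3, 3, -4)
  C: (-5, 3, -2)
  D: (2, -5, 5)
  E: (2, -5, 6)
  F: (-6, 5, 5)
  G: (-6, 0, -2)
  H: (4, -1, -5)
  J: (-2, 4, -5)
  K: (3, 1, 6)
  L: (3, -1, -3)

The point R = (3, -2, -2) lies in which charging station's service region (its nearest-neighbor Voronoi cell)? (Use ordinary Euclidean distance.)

Since √ is increasing, it suffices to compare squared distances:
|RA|² = (3−1)² + (-2−(-3))² + (-2−(-6))² = 4 + 1 + 16 = 21
|RB|² = (3−(-3))² + (-2−3)² + (-2−(-4))² = 36 + 25 + 4 = 65
|RC|² = (3−(-5))² + (-2−3)² + (-2−(-2))² = 64 + 25 + 0 = 89
|RD|² = (3−2)² + (-2−(-5))² + (-2−5)² = 1 + 9 + 49 = 59
|RE|² = (3−2)² + (-2−(-5))² + (-2−6)² = 1 + 9 + 64 = 74
|RF|² = (3−(-6))² + (-2−5)² + (-2−5)² = 81 + 49 + 49 = 179
|RG|² = (3−(-6))² + (-2−0)² + (-2−(-2))² = 81 + 4 + 0 = 85
|RH|² = (3−4)² + (-2−(-1))² + (-2−(-5))² = 1 + 1 + 9 = 11
|RJ|² = (3−(-2))² + (-2−4)² + (-2−(-5))² = 25 + 36 + 9 = 70
|RK|² = (3−3)² + (-2−1)² + (-2−6)² = 0 + 9 + 64 = 73
|RL|² = (3−3)² + (-2−(-1))² + (-2−(-3))² = 0 + 1 + 1 = 2
Minimum is at L.

L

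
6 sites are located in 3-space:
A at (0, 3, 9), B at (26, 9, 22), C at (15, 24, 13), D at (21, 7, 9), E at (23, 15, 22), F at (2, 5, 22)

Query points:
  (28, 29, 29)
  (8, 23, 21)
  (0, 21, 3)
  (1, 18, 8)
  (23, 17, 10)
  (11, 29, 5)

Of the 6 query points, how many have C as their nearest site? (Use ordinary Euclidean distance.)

(28, 29, 29) — d² to each: A:1860, B:453, C:450, D:933, E:270, F:1301 → nearest is E
(8, 23, 21) — d² to each: A:608, B:521, C:114, D:569, E:290, F:361 → nearest is C
(0, 21, 3) — d² to each: A:360, B:1181, C:334, D:673, E:926, F:621 → nearest is C
(1, 18, 8) — d² to each: A:227, B:902, C:257, D:522, E:689, F:366 → nearest is A
(23, 17, 10) — d² to each: A:726, B:217, C:122, D:105, E:148, F:729 → nearest is D
(11, 29, 5) — d² to each: A:813, B:914, C:105, D:600, E:629, F:946 → nearest is C
3 of the 6 points have C as nearest.

3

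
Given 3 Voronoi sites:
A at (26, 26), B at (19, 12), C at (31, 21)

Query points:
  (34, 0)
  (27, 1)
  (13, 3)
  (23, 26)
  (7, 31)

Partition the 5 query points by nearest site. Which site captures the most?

B

(34, 0) — d² to each: A:740, B:369, C:450 → nearest is B
(27, 1) — d² to each: A:626, B:185, C:416 → nearest is B
(13, 3) — d² to each: A:698, B:117, C:648 → nearest is B
(23, 26) — d² to each: A:9, B:212, C:89 → nearest is A
(7, 31) — d² to each: A:386, B:505, C:676 → nearest is A
Tally — A:2, B:3. B captures the most (3).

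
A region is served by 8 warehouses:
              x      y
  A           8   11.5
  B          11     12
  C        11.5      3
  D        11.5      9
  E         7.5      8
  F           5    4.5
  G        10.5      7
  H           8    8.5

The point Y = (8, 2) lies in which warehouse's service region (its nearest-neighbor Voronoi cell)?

Squared Euclidean distances:
|YA|² = (8−8)² + (2−11.5)² = 0 + 90.25 = 90.25
|YB|² = (8−11)² + (2−12)² = 9 + 100 = 109
|YC|² = (8−11.5)² + (2−3)² = 12.25 + 1 = 13.25
|YD|² = (8−11.5)² + (2−9)² = 12.25 + 49 = 61.25
|YE|² = (8−7.5)² + (2−8)² = 0.25 + 36 = 36.25
|YF|² = (8−5)² + (2−4.5)² = 9 + 6.25 = 15.25
|YG|² = (8−10.5)² + (2−7)² = 6.25 + 25 = 31.25
|YH|² = (8−8)² + (2−8.5)² = 0 + 42.25 = 42.25
Minimum is at C.

C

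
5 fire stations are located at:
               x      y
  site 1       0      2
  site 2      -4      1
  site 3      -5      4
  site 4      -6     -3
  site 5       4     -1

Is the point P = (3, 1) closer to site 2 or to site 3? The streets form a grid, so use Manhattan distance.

d(P, site 2) = |3−(-4)| + |1−1| = 7 + 0 = 7
d(P, site 3) = |3−(-5)| + |1−4| = 8 + 3 = 11
7 < 11, so site 2 is closer.

site 2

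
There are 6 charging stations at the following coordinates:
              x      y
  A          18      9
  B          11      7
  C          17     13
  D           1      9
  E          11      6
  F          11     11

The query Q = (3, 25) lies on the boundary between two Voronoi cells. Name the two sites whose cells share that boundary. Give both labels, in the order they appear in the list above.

Squared distances from Q to each site:
|QA|² = (3−18)² + (25−9)² = 225 + 256 = 481
|QB|² = (3−11)² + (25−7)² = 64 + 324 = 388
|QC|² = (3−17)² + (25−13)² = 196 + 144 = 340
|QD|² = (3−1)² + (25−9)² = 4 + 256 = 260
|QE|² = (3−11)² + (25−6)² = 64 + 361 = 425
|QF|² = (3−11)² + (25−11)² = 64 + 196 = 260
Q is equidistant from D and F (both at squared distance 260), and every other site is strictly farther — so Q lies on the D–F Voronoi edge.

D and F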